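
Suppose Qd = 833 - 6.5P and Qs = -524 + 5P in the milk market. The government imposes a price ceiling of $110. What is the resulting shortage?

Equilibrium price would be P* = 118, so the ceiling at 110 binds.
At P = 110: Qd = 833 − 6.5(110) = 118, Qs = -524 + 5(110) = 26.
Shortage = 118 − 26 = 92.

Shortage = 92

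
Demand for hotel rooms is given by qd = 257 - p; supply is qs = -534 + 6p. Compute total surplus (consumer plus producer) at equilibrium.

Total surplus = 12096

Equilibrium: 257 - p = -534 + 6p gives p* = 113, q* = 144.
Demand choke price: p = 257; supply starts at p = 89.
CS = ½(257 − 113)(144) = 10368; PS = ½(113 − 89)(144) = 1728.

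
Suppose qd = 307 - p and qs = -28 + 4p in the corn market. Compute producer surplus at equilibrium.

Producer surplus = 7200

Equilibrium: 307 - p = -28 + 4p gives p* = 67, q* = 240.
Supply starts at p = 7 (where qs = 0).
PS = ½(67 − 7)(240) = 7200.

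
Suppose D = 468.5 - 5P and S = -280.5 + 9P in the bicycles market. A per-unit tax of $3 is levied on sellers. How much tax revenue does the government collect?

Tax revenue = 8037/14

Pre-tax equilibrium: P* = 53.5, Q* = 201.
Tax on sellers shifts supply to S = -280.5 + 9(P − 3) = -307.5 + 9P.
468.5 - 5P = -307.5 + 9P gives buyer price Pb = 388/7; sellers receive Ps = 388/7 − 3 = 367/7.
New quantity: Q = 468.5 − 5(388/7) = 2679/14.
Revenue = 3 × 2679/14 = 8037/14.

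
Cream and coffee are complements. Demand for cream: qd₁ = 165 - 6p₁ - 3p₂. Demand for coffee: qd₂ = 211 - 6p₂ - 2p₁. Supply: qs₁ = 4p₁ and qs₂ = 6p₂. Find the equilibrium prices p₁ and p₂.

Market 1: 165 - 6p₁ - 3p₂ = 4p₁ → 10p₁ + 3p₂ = 165.
Market 2: 12p₂ + 2p₁ = 211.
Eliminating p₂: 12×(1) − 3×(2) gives 114p₁ = 1347, so p₁ = 449/38.
Back-substitute into (2): p₂ = (211 − 2×449/38) / 12 = 890/57.

p₁ = 449/38, p₂ = 890/57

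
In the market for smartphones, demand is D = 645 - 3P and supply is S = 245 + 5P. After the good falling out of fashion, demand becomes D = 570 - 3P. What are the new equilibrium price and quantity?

P' = 40.625, Q' = 448.125

Original equilibrium: P* = 50, Q* = 495.
New equilibrium: 570 - 3P = 245 + 5P, so 325 = 8P and P' = 40.625; Q' = 570 − 3(40.625) = 448.125.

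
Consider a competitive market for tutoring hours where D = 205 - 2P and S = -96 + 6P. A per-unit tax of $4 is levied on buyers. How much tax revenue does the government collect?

Tax revenue = 495

Pre-tax equilibrium: P* = 37.625, Q* = 129.75.
Tax on buyers shifts demand to D = 205 − 2(P + 4) = 197 - 2P.
197 - 2P = -96 + 6P gives seller price Ps = 36.625; buyers pay Pb = 36.625 + 4 = 40.625.
New quantity: Q = 205 − 2(40.625) = 123.75.
Revenue = 4 × 123.75 = 495.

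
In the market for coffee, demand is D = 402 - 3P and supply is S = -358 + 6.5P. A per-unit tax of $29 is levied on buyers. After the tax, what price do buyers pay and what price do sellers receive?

Pre-tax equilibrium: P* = 80, Q* = 162.
Tax on buyers shifts demand to D = 402 − 3(P + 29) = 315 - 3P.
315 - 3P = -358 + 6.5P gives seller price Ps = 1346/19; buyers pay Pb = 1346/19 + 29 = 1897/19.
New quantity: Q = 402 − 3(1897/19) = 1947/19.

Buyers pay 1897/19, sellers receive 1346/19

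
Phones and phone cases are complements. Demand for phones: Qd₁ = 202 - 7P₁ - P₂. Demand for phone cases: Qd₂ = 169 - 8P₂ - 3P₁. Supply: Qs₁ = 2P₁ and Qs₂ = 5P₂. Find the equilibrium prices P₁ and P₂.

P₁ = 819/38, P₂ = 305/38

Market 1: 202 - 7P₁ - P₂ = 2P₁ → 9P₁ + P₂ = 202.
Market 2: 13P₂ + 3P₁ = 169.
Eliminating P₂: 13×(1) − 1×(2) gives 114P₁ = 2457, so P₁ = 819/38.
Back-substitute into (2): P₂ = (169 − 3×819/38) / 13 = 305/38.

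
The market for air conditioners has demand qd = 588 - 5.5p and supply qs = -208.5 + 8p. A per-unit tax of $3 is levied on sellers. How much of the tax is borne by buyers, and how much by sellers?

Buyers bear 16/9, sellers bear 11/9

Pre-tax equilibrium: p* = 59, q* = 263.5.
Tax on sellers shifts supply to qs = -208.5 + 8(p − 3) = -232.5 + 8p.
588 - 5.5p = -232.5 + 8p gives buyer price pb = 547/9; sellers receive ps = 547/9 − 3 = 520/9.
New quantity: q = 588 − 5.5(547/9) = 4567/18.
Buyer burden = 547/9 − 59 = 16/9; seller burden = 59 − 520/9 = 11/9.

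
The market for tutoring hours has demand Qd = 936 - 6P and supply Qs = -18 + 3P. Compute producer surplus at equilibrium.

Producer surplus = 15000

Equilibrium: 936 - 6P = -18 + 3P gives P* = 106, Q* = 300.
Supply starts at P = 6 (where Qs = 0).
PS = ½(106 − 6)(300) = 15000.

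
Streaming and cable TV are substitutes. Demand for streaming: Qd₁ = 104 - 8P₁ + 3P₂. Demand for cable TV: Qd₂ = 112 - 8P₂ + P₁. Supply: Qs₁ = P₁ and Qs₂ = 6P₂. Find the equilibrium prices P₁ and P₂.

P₁ = 1792/123, P₂ = 1112/123

Market 1: 104 - 8P₁ + 3P₂ = P₁ → 9P₁ - 3P₂ = 104.
Market 2: 14P₂ - P₁ = 112.
Eliminating P₂: 14×(1) + 3×(2) gives 123P₁ = 1792, so P₁ = 1792/123.
Back-substitute into (2): P₂ = (112 + 1×1792/123) / 14 = 1112/123.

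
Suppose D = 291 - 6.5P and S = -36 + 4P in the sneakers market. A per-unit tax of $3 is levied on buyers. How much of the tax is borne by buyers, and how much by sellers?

Pre-tax equilibrium: P* = 218/7, Q* = 620/7.
Tax on buyers shifts demand to D = 291 − 6.5(P + 3) = 271.5 - 6.5P.
271.5 - 6.5P = -36 + 4P gives seller price Ps = 205/7; buyers pay Pb = 205/7 + 3 = 226/7.
New quantity: Q = 291 − 6.5(226/7) = 568/7.
Buyer burden = 226/7 − 218/7 = 8/7; seller burden = 218/7 − 205/7 = 13/7.

Buyers bear 8/7, sellers bear 13/7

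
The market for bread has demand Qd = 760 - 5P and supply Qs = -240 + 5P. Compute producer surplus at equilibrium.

Producer surplus = 6760

Equilibrium: 760 - 5P = -240 + 5P gives P* = 100, Q* = 260.
Supply starts at P = 48 (where Qs = 0).
PS = ½(100 − 48)(260) = 6760.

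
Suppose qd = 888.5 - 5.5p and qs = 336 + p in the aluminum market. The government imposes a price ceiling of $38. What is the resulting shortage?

Equilibrium price would be p* = 85, so the ceiling at 38 binds.
At p = 38: qd = 888.5 − 5.5(38) = 679.5, qs = 336 + 1(38) = 374.
Shortage = 679.5 − 374 = 305.5.

Shortage = 305.5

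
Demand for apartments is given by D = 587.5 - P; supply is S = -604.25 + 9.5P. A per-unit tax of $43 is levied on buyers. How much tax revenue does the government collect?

Tax revenue = 392891/21

Pre-tax equilibrium: P* = 113.5, Q* = 474.
Tax on buyers shifts demand to D = 587.5 − 1(P + 43) = 544.5 - P.
544.5 - P = -604.25 + 9.5P gives seller price Ps = 4595/42; buyers pay Pb = 4595/42 + 43 = 6401/42.
New quantity: Q = 587.5 − 1(6401/42) = 9137/21.
Revenue = 43 × 9137/21 = 392891/21.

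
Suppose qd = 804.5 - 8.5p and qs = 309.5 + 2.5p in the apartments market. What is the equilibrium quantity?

Set qd = qs: 804.5 - 8.5p = 309.5 + 2.5p.
495 = 11p, so p* = 45.
q* = 804.5 − 8.5(45) = 422.

q* = 422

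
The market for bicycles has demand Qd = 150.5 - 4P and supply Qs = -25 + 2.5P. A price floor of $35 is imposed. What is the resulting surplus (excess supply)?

Equilibrium price would be P* = 27, so the floor at 35 binds.
At P = 35: Qd = 10.5, Qs = 62.5.
Surplus = 62.5 − 10.5 = 52.

Surplus = 52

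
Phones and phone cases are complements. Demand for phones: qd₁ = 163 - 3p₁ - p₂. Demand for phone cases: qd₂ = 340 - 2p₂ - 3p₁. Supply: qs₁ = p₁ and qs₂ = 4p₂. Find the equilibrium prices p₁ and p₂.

Market 1: 163 - 3p₁ - p₂ = p₁ → 4p₁ + p₂ = 163.
Market 2: 6p₂ + 3p₁ = 340.
Eliminating p₂: 6×(1) − 1×(2) gives 21p₁ = 638, so p₁ = 638/21.
Back-substitute into (2): p₂ = (340 − 3×638/21) / 6 = 871/21.

p₁ = 638/21, p₂ = 871/21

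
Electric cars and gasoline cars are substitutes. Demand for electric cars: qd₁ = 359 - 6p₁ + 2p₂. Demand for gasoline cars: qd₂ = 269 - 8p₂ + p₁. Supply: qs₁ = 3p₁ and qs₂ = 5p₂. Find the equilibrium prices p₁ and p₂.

Market 1: 359 - 6p₁ + 2p₂ = 3p₁ → 9p₁ - 2p₂ = 359.
Market 2: 13p₂ - p₁ = 269.
Eliminating p₂: 13×(1) + 2×(2) gives 115p₁ = 5205, so p₁ = 1041/23.
Back-substitute into (2): p₂ = (269 + 1×1041/23) / 13 = 556/23.

p₁ = 1041/23, p₂ = 556/23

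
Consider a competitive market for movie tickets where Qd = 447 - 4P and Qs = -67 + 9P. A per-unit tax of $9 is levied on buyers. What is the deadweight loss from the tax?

Pre-tax equilibrium: P* = 514/13, Q* = 3755/13.
Tax on buyers shifts demand to Qd = 447 − 4(P + 9) = 411 - 4P.
411 - 4P = -67 + 9P gives seller price Ps = 478/13; buyers pay Pb = 478/13 + 9 = 595/13.
New quantity: Q = 447 − 4(595/13) = 3431/13.
DWL = ½ × 9 × (3755/13 − 3431/13) = 1458/13.

Deadweight loss = 1458/13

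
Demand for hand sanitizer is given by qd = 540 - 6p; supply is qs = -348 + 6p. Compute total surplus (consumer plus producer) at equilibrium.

Total surplus = 1536

Equilibrium: 540 - 6p = -348 + 6p gives p* = 74, q* = 96.
Demand choke price: p = 90; supply starts at p = 58.
CS = ½(90 − 74)(96) = 768; PS = ½(74 − 58)(96) = 768.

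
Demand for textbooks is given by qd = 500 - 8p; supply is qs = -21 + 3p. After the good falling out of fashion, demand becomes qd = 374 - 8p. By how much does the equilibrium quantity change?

Original equilibrium: p* = 521/11, q* = 1332/11.
New equilibrium: 374 - 8p = -21 + 3p, so 395 = 11p and p' = 395/11; q' = 374 − 8(395/11) = 954/11.
Change in quantity: 954/11 − 1332/11 = -378/11.

Δq = -378/11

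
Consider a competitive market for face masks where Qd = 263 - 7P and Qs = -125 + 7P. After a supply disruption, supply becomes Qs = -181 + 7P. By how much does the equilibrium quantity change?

ΔQ = -28

Original equilibrium: P* = 194/7, Q* = 69.
New equilibrium: 263 - 7P = -181 + 7P, so 444 = 14P and P' = 222/7; Q' = 263 − 7(222/7) = 41.
Change in quantity: 41 − 69 = -28.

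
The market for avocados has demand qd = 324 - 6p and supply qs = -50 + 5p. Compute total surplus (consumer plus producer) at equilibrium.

Equilibrium: 324 - 6p = -50 + 5p gives p* = 34, q* = 120.
Demand choke price: p = 54; supply starts at p = 10.
CS = ½(54 − 34)(120) = 1200; PS = ½(34 − 10)(120) = 1440.

Total surplus = 2640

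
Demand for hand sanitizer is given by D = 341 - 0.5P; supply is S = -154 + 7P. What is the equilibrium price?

P* = 66

Set D = S: 341 - 0.5P = -154 + 7P.
495 = 7.5P, so P* = 66.
Q* = 341 − 0.5(66) = 308.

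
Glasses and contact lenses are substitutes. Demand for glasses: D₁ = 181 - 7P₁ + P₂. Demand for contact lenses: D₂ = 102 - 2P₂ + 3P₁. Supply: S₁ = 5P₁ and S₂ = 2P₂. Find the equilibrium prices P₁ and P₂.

Market 1: 181 - 7P₁ + P₂ = 5P₁ → 12P₁ - P₂ = 181.
Market 2: 4P₂ - 3P₁ = 102.
Eliminating P₂: 4×(1) + 1×(2) gives 45P₁ = 826, so P₁ = 826/45.
Back-substitute into (2): P₂ = (102 + 3×826/45) / 4 = 589/15.

P₁ = 826/45, P₂ = 589/15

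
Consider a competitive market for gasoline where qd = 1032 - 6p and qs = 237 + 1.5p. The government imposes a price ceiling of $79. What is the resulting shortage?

Shortage = 202.5

Equilibrium price would be p* = 106, so the ceiling at 79 binds.
At p = 79: qd = 1032 − 6(79) = 558, qs = 237 + 1.5(79) = 355.5.
Shortage = 558 − 355.5 = 202.5.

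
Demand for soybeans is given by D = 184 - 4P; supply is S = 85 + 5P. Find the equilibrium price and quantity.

P* = 11, Q* = 140

Set D = S: 184 - 4P = 85 + 5P.
99 = 9P, so P* = 11.
Q* = 184 − 4(11) = 140.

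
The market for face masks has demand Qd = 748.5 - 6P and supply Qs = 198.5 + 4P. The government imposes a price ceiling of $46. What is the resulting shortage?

Shortage = 90

Equilibrium price would be P* = 55, so the ceiling at 46 binds.
At P = 46: Qd = 748.5 − 6(46) = 472.5, Qs = 198.5 + 4(46) = 382.5.
Shortage = 472.5 − 382.5 = 90.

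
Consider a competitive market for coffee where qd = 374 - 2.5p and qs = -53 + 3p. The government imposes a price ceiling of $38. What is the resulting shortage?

Equilibrium price would be p* = 854/11, so the ceiling at 38 binds.
At p = 38: qd = 374 − 2.5(38) = 279, qs = -53 + 3(38) = 61.
Shortage = 279 − 61 = 218.

Shortage = 218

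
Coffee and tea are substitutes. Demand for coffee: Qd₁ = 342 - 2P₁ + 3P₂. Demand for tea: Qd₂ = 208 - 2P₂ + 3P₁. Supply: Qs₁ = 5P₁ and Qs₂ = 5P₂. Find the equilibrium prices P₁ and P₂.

Market 1: 342 - 2P₁ + 3P₂ = 5P₁ → 7P₁ - 3P₂ = 342.
Market 2: 7P₂ - 3P₁ = 208.
Eliminating P₂: 7×(1) + 3×(2) gives 40P₁ = 3018, so P₁ = 75.45.
Back-substitute into (2): P₂ = (208 + 3×75.45) / 7 = 62.05.

P₁ = 75.45, P₂ = 62.05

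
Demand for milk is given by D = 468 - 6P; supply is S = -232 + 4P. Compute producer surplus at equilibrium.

Producer surplus = 288

Equilibrium: 468 - 6P = -232 + 4P gives P* = 70, Q* = 48.
Supply starts at P = 58 (where S = 0).
PS = ½(70 − 58)(48) = 288.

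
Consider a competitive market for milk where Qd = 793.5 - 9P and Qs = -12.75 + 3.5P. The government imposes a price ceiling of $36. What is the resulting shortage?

Shortage = 356.25

Equilibrium price would be P* = 64.5, so the ceiling at 36 binds.
At P = 36: Qd = 793.5 − 9(36) = 469.5, Qs = -12.75 + 3.5(36) = 113.25.
Shortage = 469.5 − 113.25 = 356.25.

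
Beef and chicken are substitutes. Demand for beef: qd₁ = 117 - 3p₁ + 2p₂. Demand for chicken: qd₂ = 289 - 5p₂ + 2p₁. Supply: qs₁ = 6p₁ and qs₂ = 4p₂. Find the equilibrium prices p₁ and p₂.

p₁ = 233/11, p₂ = 405/11

Market 1: 117 - 3p₁ + 2p₂ = 6p₁ → 9p₁ - 2p₂ = 117.
Market 2: 9p₂ - 2p₁ = 289.
Eliminating p₂: 9×(1) + 2×(2) gives 77p₁ = 1631, so p₁ = 233/11.
Back-substitute into (2): p₂ = (289 + 2×233/11) / 9 = 405/11.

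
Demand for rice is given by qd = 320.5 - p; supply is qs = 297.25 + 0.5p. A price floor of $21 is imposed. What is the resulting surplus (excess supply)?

Surplus = 8.25

Equilibrium price would be p* = 15.5, so the floor at 21 binds.
At p = 21: qd = 299.5, qs = 307.75.
Surplus = 307.75 − 299.5 = 8.25.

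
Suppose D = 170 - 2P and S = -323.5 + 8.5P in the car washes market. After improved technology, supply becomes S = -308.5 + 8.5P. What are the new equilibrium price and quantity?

Original equilibrium: P* = 47, Q* = 76.
New equilibrium: 170 - 2P = -308.5 + 8.5P, so 478.5 = 10.5P and P' = 319/7; Q' = 170 − 2(319/7) = 552/7.

P' = 319/7, Q' = 552/7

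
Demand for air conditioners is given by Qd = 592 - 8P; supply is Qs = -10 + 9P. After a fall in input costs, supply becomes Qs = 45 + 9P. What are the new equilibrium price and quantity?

P' = 547/17, Q' = 5688/17

Original equilibrium: P* = 602/17, Q* = 5248/17.
New equilibrium: 592 - 8P = 45 + 9P, so 547 = 17P and P' = 547/17; Q' = 592 − 8(547/17) = 5688/17.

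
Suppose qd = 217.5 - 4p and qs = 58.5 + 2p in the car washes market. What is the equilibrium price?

Set qd = qs: 217.5 - 4p = 58.5 + 2p.
159 = 6p, so p* = 26.5.
q* = 217.5 − 4(26.5) = 111.5.

p* = 26.5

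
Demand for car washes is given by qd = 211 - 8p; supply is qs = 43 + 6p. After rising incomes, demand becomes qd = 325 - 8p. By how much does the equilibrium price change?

Original equilibrium: p* = 12, q* = 115.
New equilibrium: 325 - 8p = 43 + 6p, so 282 = 14p and p' = 141/7; q' = 325 − 8(141/7) = 1147/7.
Change in price: 141/7 − 12 = 57/7.

Δp = 57/7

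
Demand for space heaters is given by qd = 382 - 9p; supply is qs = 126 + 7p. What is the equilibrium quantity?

q* = 238

Set qd = qs: 382 - 9p = 126 + 7p.
256 = 16p, so p* = 16.
q* = 382 − 9(16) = 238.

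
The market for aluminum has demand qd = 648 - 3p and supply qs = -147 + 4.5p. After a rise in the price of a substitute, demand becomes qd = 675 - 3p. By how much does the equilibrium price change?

Original equilibrium: p* = 106, q* = 330.
New equilibrium: 675 - 3p = -147 + 4.5p, so 822 = 7.5p and p' = 109.6; q' = 675 − 3(109.6) = 346.2.
Change in price: 109.6 − 106 = 3.6.

Δp = 3.6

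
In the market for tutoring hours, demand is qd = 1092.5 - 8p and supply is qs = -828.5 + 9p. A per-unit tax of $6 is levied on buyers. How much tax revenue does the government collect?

Pre-tax equilibrium: p* = 113, q* = 188.5.
Tax on buyers shifts demand to qd = 1092.5 − 8(p + 6) = 1044.5 - 8p.
1044.5 - 8p = -828.5 + 9p gives seller price ps = 1873/17; buyers pay pb = 1873/17 + 6 = 1975/17.
New quantity: q = 1092.5 − 8(1975/17) = 5545/34.
Revenue = 6 × 5545/34 = 16635/17.

Tax revenue = 16635/17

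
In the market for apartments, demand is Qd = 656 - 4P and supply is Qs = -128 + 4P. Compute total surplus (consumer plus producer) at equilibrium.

Total surplus = 17424

Equilibrium: 656 - 4P = -128 + 4P gives P* = 98, Q* = 264.
Demand choke price: P = 164; supply starts at P = 32.
CS = ½(164 − 98)(264) = 8712; PS = ½(98 − 32)(264) = 8712.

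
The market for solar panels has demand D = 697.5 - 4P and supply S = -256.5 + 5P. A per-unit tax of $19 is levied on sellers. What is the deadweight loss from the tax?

Pre-tax equilibrium: P* = 106, Q* = 273.5.
Tax on sellers shifts supply to S = -256.5 + 5(P − 19) = -351.5 + 5P.
697.5 - 4P = -351.5 + 5P gives buyer price Pb = 1049/9; sellers receive Ps = 1049/9 − 19 = 878/9.
New quantity: Q = 697.5 − 4(1049/9) = 4163/18.
DWL = ½ × 19 × (273.5 − 4163/18) = 3610/9.

Deadweight loss = 3610/9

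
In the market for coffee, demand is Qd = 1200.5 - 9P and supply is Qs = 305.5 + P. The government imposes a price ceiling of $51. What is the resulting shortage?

Shortage = 385

Equilibrium price would be P* = 89.5, so the ceiling at 51 binds.
At P = 51: Qd = 1200.5 − 9(51) = 741.5, Qs = 305.5 + 1(51) = 356.5.
Shortage = 741.5 − 356.5 = 385.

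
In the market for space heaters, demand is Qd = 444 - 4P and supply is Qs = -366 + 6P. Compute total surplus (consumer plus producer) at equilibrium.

Equilibrium: 444 - 4P = -366 + 6P gives P* = 81, Q* = 120.
Demand choke price: P = 111; supply starts at P = 61.
CS = ½(111 − 81)(120) = 1800; PS = ½(81 − 61)(120) = 1200.

Total surplus = 3000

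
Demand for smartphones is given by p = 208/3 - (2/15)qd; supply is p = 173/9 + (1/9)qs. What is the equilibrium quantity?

Set the two price expressions equal: 208/3 - (2/15)q = 173/9 + (1/9)q.
451/9 = (11/45)q, so q* = 205.
p* = 208/3 − (2/15)(205) = 42.

q* = 205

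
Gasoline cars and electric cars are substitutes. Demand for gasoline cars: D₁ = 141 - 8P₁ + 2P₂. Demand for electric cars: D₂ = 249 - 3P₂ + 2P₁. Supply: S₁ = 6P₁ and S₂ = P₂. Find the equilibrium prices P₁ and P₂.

Market 1: 141 - 8P₁ + 2P₂ = 6P₁ → 14P₁ - 2P₂ = 141.
Market 2: 4P₂ - 2P₁ = 249.
Eliminating P₂: 4×(1) + 2×(2) gives 52P₁ = 1062, so P₁ = 531/26.
Back-substitute into (2): P₂ = (249 + 2×531/26) / 4 = 942/13.

P₁ = 531/26, P₂ = 942/13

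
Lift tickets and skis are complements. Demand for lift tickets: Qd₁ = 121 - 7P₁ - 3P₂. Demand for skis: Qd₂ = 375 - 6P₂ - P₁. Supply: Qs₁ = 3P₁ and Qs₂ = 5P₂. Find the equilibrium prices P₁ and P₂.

Market 1: 121 - 7P₁ - 3P₂ = 3P₁ → 10P₁ + 3P₂ = 121.
Market 2: 11P₂ + P₁ = 375.
Eliminating P₂: 11×(1) − 3×(2) gives 107P₁ = 206, so P₁ = 206/107.
Back-substitute into (2): P₂ = (375 − 1×206/107) / 11 = 3629/107.

P₁ = 206/107, P₂ = 3629/107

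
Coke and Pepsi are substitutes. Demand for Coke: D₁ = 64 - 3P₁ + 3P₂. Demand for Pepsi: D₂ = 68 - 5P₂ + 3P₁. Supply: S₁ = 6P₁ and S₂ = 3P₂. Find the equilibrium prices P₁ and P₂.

P₁ = 716/63, P₂ = 268/21

Market 1: 64 - 3P₁ + 3P₂ = 6P₁ → 9P₁ - 3P₂ = 64.
Market 2: 8P₂ - 3P₁ = 68.
Eliminating P₂: 8×(1) + 3×(2) gives 63P₁ = 716, so P₁ = 716/63.
Back-substitute into (2): P₂ = (68 + 3×716/63) / 8 = 268/21.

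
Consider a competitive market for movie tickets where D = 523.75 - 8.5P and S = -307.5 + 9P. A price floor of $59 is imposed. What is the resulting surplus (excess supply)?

Equilibrium price would be P* = 47.5, so the floor at 59 binds.
At P = 59: D = 22.25, S = 223.5.
Surplus = 223.5 − 22.25 = 201.25.

Surplus = 201.25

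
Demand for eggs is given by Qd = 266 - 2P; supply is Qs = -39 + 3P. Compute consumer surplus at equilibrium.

Consumer surplus = 5184

Equilibrium: 266 - 2P = -39 + 3P gives P* = 61, Q* = 144.
Demand choke price (Qd = 0): P = 133.
CS = ½(133 − 61)(144) = 5184.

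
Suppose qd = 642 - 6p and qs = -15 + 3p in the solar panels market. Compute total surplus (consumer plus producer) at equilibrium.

Equilibrium: 642 - 6p = -15 + 3p gives p* = 73, q* = 204.
Demand choke price: p = 107; supply starts at p = 5.
CS = ½(107 − 73)(204) = 3468; PS = ½(73 − 5)(204) = 6936.

Total surplus = 10404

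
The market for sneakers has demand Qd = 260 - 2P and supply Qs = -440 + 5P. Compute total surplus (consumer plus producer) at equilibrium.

Total surplus = 1260

Equilibrium: 260 - 2P = -440 + 5P gives P* = 100, Q* = 60.
Demand choke price: P = 130; supply starts at P = 88.
CS = ½(130 − 100)(60) = 900; PS = ½(100 − 88)(60) = 360.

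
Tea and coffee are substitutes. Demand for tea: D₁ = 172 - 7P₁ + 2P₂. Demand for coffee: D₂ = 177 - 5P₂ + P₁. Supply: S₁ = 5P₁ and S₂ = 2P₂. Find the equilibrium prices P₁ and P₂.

P₁ = 19, P₂ = 28

Market 1: 172 - 7P₁ + 2P₂ = 5P₁ → 12P₁ - 2P₂ = 172.
Market 2: 7P₂ - P₁ = 177.
Eliminating P₂: 7×(1) + 2×(2) gives 82P₁ = 1558, so P₁ = 19.
Back-substitute into (2): P₂ = (177 + 1×19) / 7 = 28.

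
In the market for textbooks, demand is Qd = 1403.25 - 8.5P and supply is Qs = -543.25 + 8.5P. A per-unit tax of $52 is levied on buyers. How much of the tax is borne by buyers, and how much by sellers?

Pre-tax equilibrium: P* = 114.5, Q* = 430.
Tax on buyers shifts demand to Qd = 1403.25 − 8.5(P + 52) = 961.25 - 8.5P.
961.25 - 8.5P = -543.25 + 8.5P gives seller price Ps = 88.5; buyers pay Pb = 88.5 + 52 = 140.5.
New quantity: Q = 1403.25 − 8.5(140.5) = 209.
Buyer burden = 140.5 − 114.5 = 26; seller burden = 114.5 − 88.5 = 26.

Buyers bear $26, sellers bear $26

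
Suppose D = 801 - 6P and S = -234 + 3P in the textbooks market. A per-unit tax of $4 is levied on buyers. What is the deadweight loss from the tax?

Deadweight loss = 16

Pre-tax equilibrium: P* = 115, Q* = 111.
Tax on buyers shifts demand to D = 801 − 6(P + 4) = 777 - 6P.
777 - 6P = -234 + 3P gives seller price Ps = 337/3; buyers pay Pb = 337/3 + 4 = 349/3.
New quantity: Q = 801 − 6(349/3) = 103.
DWL = ½ × 4 × (111 − 103) = 16.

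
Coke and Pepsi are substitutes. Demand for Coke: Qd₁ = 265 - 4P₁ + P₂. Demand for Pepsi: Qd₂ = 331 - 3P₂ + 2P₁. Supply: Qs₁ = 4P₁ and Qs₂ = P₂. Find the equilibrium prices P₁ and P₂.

P₁ = 1391/30, P₂ = 1589/15

Market 1: 265 - 4P₁ + P₂ = 4P₁ → 8P₁ - P₂ = 265.
Market 2: 4P₂ - 2P₁ = 331.
Eliminating P₂: 4×(1) + 1×(2) gives 30P₁ = 1391, so P₁ = 1391/30.
Back-substitute into (2): P₂ = (331 + 2×1391/30) / 4 = 1589/15.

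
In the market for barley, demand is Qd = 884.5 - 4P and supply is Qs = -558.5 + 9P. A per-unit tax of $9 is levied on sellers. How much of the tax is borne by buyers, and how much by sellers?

Pre-tax equilibrium: P* = 111, Q* = 440.5.
Tax on sellers shifts supply to Qs = -558.5 + 9(P − 9) = -639.5 + 9P.
884.5 - 4P = -639.5 + 9P gives buyer price Pb = 1524/13; sellers receive Ps = 1524/13 − 9 = 1407/13.
New quantity: Q = 884.5 − 4(1524/13) = 10805/26.
Buyer burden = 1524/13 − 111 = 81/13; seller burden = 111 − 1407/13 = 36/13.

Buyers bear 81/13, sellers bear 36/13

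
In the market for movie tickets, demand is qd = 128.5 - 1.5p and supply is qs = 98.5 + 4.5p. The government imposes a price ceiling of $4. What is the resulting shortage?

Shortage = 6

Equilibrium price would be p* = 5, so the ceiling at 4 binds.
At p = 4: qd = 128.5 − 1.5(4) = 122.5, qs = 98.5 + 4.5(4) = 116.5.
Shortage = 122.5 − 116.5 = 6.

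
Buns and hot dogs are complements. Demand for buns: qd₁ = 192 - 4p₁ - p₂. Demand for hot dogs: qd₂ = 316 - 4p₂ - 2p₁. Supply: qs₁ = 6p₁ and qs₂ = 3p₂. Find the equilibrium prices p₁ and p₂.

p₁ = 257/17, p₂ = 694/17

Market 1: 192 - 4p₁ - p₂ = 6p₁ → 10p₁ + p₂ = 192.
Market 2: 7p₂ + 2p₁ = 316.
Eliminating p₂: 7×(1) − 1×(2) gives 68p₁ = 1028, so p₁ = 257/17.
Back-substitute into (2): p₂ = (316 − 2×257/17) / 7 = 694/17.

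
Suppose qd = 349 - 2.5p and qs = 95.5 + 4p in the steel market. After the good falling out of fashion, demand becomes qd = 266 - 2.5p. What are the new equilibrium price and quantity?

Original equilibrium: p* = 39, q* = 251.5.
New equilibrium: 266 - 2.5p = 95.5 + 4p, so 170.5 = 6.5p and p' = 341/13; q' = 266 − 2.5(341/13) = 5211/26.

p' = 341/13, q' = 5211/26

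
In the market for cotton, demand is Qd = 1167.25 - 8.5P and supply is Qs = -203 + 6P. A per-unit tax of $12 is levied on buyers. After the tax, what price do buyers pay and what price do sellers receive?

Pre-tax equilibrium: P* = 94.5, Q* = 364.
Tax on buyers shifts demand to Qd = 1167.25 − 8.5(P + 12) = 1065.25 - 8.5P.
1065.25 - 8.5P = -203 + 6P gives seller price Ps = 5073/58; buyers pay Pb = 5073/58 + 12 = 5769/58.
New quantity: Q = 1167.25 − 8.5(5769/58) = 9332/29.

Buyers pay 5769/58, sellers receive 5073/58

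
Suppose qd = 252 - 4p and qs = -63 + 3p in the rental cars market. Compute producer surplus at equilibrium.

Producer surplus = 864

Equilibrium: 252 - 4p = -63 + 3p gives p* = 45, q* = 72.
Supply starts at p = 21 (where qs = 0).
PS = ½(45 − 21)(72) = 864.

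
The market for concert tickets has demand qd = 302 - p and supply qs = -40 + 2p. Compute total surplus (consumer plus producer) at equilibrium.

Total surplus = 26508

Equilibrium: 302 - p = -40 + 2p gives p* = 114, q* = 188.
Demand choke price: p = 302; supply starts at p = 20.
CS = ½(302 − 114)(188) = 17672; PS = ½(114 − 20)(188) = 8836.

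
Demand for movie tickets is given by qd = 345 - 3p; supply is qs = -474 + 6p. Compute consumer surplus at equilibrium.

Equilibrium: 345 - 3p = -474 + 6p gives p* = 91, q* = 72.
Demand choke price (qd = 0): p = 115.
CS = ½(115 − 91)(72) = 864.

Consumer surplus = 864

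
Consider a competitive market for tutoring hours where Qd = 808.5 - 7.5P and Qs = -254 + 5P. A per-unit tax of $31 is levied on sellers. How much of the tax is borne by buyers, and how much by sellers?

Pre-tax equilibrium: P* = 85, Q* = 171.
Tax on sellers shifts supply to Qs = -254 + 5(P − 31) = -409 + 5P.
808.5 - 7.5P = -409 + 5P gives buyer price Pb = 97.4; sellers receive Ps = 97.4 − 31 = 66.4.
New quantity: Q = 808.5 − 7.5(97.4) = 78.
Buyer burden = 97.4 − 85 = 12.4; seller burden = 85 − 66.4 = 18.6.

Buyers bear $12.4, sellers bear $18.6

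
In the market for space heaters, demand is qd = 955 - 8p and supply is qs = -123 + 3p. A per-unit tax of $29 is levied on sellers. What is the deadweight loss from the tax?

Pre-tax equilibrium: p* = 98, q* = 171.
Tax on sellers shifts supply to qs = -123 + 3(p − 29) = -210 + 3p.
955 - 8p = -210 + 3p gives buyer price pb = 1165/11; sellers receive ps = 1165/11 − 29 = 846/11.
New quantity: q = 955 − 8(1165/11) = 1185/11.
DWL = ½ × 29 × (171 − 1185/11) = 10092/11.

Deadweight loss = 10092/11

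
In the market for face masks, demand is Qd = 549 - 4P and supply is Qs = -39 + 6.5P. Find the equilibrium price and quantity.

Set Qd = Qs: 549 - 4P = -39 + 6.5P.
588 = 10.5P, so P* = 56.
Q* = 549 − 4(56) = 325.

P* = 56, Q* = 325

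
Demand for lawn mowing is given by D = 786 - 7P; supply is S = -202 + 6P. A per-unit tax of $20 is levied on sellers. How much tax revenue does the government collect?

Tax revenue = 49240/13

Pre-tax equilibrium: P* = 76, Q* = 254.
Tax on sellers shifts supply to S = -202 + 6(P − 20) = -322 + 6P.
786 - 7P = -322 + 6P gives buyer price Pb = 1108/13; sellers receive Ps = 1108/13 − 20 = 848/13.
New quantity: Q = 786 − 7(1108/13) = 2462/13.
Revenue = 20 × 2462/13 = 49240/13.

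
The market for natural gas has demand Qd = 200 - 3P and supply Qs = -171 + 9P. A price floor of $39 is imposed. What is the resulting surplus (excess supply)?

Equilibrium price would be P* = 371/12, so the floor at 39 binds.
At P = 39: Qd = 83, Qs = 180.
Surplus = 180 − 83 = 97.

Surplus = 97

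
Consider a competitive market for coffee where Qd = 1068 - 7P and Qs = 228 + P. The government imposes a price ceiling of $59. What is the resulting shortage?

Equilibrium price would be P* = 105, so the ceiling at 59 binds.
At P = 59: Qd = 1068 − 7(59) = 655, Qs = 228 + 1(59) = 287.
Shortage = 655 − 287 = 368.

Shortage = 368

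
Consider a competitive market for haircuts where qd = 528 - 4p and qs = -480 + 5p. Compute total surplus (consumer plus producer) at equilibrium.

Total surplus = 1440

Equilibrium: 528 - 4p = -480 + 5p gives p* = 112, q* = 80.
Demand choke price: p = 132; supply starts at p = 96.
CS = ½(132 − 112)(80) = 800; PS = ½(112 − 96)(80) = 640.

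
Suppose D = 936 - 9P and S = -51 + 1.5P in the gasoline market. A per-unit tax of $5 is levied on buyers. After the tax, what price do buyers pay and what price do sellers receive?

Buyers pay 663/7, sellers receive 628/7

Pre-tax equilibrium: P* = 94, Q* = 90.
Tax on buyers shifts demand to D = 936 − 9(P + 5) = 891 - 9P.
891 - 9P = -51 + 1.5P gives seller price Ps = 628/7; buyers pay Pb = 628/7 + 5 = 663/7.
New quantity: Q = 936 − 9(663/7) = 585/7.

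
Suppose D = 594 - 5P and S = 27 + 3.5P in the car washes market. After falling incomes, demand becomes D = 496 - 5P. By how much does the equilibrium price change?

Original equilibrium: P* = 1134/17, Q* = 4428/17.
New equilibrium: 496 - 5P = 27 + 3.5P, so 469 = 8.5P and P' = 938/17; Q' = 496 − 5(938/17) = 3742/17.
Change in price: 938/17 − 1134/17 = -196/17.

ΔP = -196/17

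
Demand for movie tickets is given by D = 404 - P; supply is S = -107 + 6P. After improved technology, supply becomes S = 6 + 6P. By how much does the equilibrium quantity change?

Original equilibrium: P* = 73, Q* = 331.
New equilibrium: 404 - P = 6 + 6P, so 398 = 7P and P' = 398/7; Q' = 404 − 1(398/7) = 2430/7.
Change in quantity: 2430/7 − 331 = 113/7.

ΔQ = 113/7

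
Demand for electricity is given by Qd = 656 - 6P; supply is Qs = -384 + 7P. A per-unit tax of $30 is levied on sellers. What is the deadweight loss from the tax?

Deadweight loss = 18900/13

Pre-tax equilibrium: P* = 80, Q* = 176.
Tax on sellers shifts supply to Qs = -384 + 7(P − 30) = -594 + 7P.
656 - 6P = -594 + 7P gives buyer price Pb = 1250/13; sellers receive Ps = 1250/13 − 30 = 860/13.
New quantity: Q = 656 − 6(1250/13) = 1028/13.
DWL = ½ × 30 × (176 − 1028/13) = 18900/13.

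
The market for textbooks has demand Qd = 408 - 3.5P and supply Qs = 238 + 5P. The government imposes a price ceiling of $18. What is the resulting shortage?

Shortage = 17

Equilibrium price would be P* = 20, so the ceiling at 18 binds.
At P = 18: Qd = 408 − 3.5(18) = 345, Qs = 238 + 5(18) = 328.
Shortage = 345 − 328 = 17.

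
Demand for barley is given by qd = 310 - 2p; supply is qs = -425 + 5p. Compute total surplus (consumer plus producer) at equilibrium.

Equilibrium: 310 - 2p = -425 + 5p gives p* = 105, q* = 100.
Demand choke price: p = 155; supply starts at p = 85.
CS = ½(155 − 105)(100) = 2500; PS = ½(105 − 85)(100) = 1000.

Total surplus = 3500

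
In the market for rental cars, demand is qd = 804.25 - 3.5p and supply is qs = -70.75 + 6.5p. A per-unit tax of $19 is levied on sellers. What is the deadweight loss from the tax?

Deadweight loss = 410.6375

Pre-tax equilibrium: p* = 87.5, q* = 498.
Tax on sellers shifts supply to qs = -70.75 + 6.5(p − 19) = -194.25 + 6.5p.
804.25 - 3.5p = -194.25 + 6.5p gives buyer price pb = 99.85; sellers receive ps = 99.85 − 19 = 80.85.
New quantity: q = 804.25 − 3.5(99.85) = 454.775.
DWL = ½ × 19 × (498 − 454.775) = 410.6375.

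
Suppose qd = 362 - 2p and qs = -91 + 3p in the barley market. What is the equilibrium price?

Set qd = qs: 362 - 2p = -91 + 3p.
453 = 5p, so p* = 90.6.
q* = 362 − 2(90.6) = 180.8.

p* = 90.6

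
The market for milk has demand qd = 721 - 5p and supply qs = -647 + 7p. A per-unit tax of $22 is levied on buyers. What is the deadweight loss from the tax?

Deadweight loss = 4235/6

Pre-tax equilibrium: p* = 114, q* = 151.
Tax on buyers shifts demand to qd = 721 − 5(p + 22) = 611 - 5p.
611 - 5p = -647 + 7p gives seller price ps = 629/6; buyers pay pb = 629/6 + 22 = 761/6.
New quantity: q = 721 − 5(761/6) = 521/6.
DWL = ½ × 22 × (151 − 521/6) = 4235/6.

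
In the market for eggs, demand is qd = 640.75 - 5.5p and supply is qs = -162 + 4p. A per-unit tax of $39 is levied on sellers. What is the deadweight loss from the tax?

Deadweight loss = 33462/19

Pre-tax equilibrium: p* = 84.5, q* = 176.
Tax on sellers shifts supply to qs = -162 + 4(p − 39) = -318 + 4p.
640.75 - 5.5p = -318 + 4p gives buyer price pb = 3835/38; sellers receive ps = 3835/38 − 39 = 2353/38.
New quantity: q = 640.75 − 5.5(3835/38) = 1628/19.
DWL = ½ × 39 × (176 − 1628/19) = 33462/19.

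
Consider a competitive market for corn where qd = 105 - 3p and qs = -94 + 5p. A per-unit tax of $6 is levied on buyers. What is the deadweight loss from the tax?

Pre-tax equilibrium: p* = 24.875, q* = 30.375.
Tax on buyers shifts demand to qd = 105 − 3(p + 6) = 87 - 3p.
87 - 3p = -94 + 5p gives seller price ps = 22.625; buyers pay pb = 22.625 + 6 = 28.625.
New quantity: q = 105 − 3(28.625) = 19.125.
DWL = ½ × 6 × (30.375 − 19.125) = 33.75.

Deadweight loss = 33.75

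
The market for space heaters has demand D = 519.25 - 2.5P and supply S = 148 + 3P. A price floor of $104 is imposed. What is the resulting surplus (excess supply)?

Equilibrium price would be P* = 67.5, so the floor at 104 binds.
At P = 104: D = 259.25, S = 460.
Surplus = 460 − 259.25 = 200.75.

Surplus = 200.75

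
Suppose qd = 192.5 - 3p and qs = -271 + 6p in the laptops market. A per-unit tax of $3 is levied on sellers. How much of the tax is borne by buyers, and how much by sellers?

Pre-tax equilibrium: p* = 51.5, q* = 38.
Tax on sellers shifts supply to qs = -271 + 6(p − 3) = -289 + 6p.
192.5 - 3p = -289 + 6p gives buyer price pb = 53.5; sellers receive ps = 53.5 − 3 = 50.5.
New quantity: q = 192.5 − 3(53.5) = 32.
Buyer burden = 53.5 − 51.5 = 2; seller burden = 51.5 − 50.5 = 1.

Buyers bear $2, sellers bear $1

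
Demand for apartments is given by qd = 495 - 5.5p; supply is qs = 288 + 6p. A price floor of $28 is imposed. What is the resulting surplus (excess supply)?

Equilibrium price would be p* = 18, so the floor at 28 binds.
At p = 28: qd = 341, qs = 456.
Surplus = 456 − 341 = 115.

Surplus = 115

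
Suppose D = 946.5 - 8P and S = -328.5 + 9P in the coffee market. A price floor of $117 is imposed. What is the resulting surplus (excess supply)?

Surplus = 714

Equilibrium price would be P* = 75, so the floor at 117 binds.
At P = 117: D = 10.5, S = 724.5.
Surplus = 724.5 − 10.5 = 714.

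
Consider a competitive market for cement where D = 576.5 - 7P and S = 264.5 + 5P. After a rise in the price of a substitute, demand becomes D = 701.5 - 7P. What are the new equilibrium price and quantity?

P' = 437/12, Q' = 5359/12

Original equilibrium: P* = 26, Q* = 394.5.
New equilibrium: 701.5 - 7P = 264.5 + 5P, so 437 = 12P and P' = 437/12; Q' = 701.5 − 7(437/12) = 5359/12.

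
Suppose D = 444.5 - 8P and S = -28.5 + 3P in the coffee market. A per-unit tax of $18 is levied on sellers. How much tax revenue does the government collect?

Tax revenue = 12123/11

Pre-tax equilibrium: P* = 43, Q* = 100.5.
Tax on sellers shifts supply to S = -28.5 + 3(P − 18) = -82.5 + 3P.
444.5 - 8P = -82.5 + 3P gives buyer price Pb = 527/11; sellers receive Ps = 527/11 − 18 = 329/11.
New quantity: Q = 444.5 − 8(527/11) = 1347/22.
Revenue = 18 × 1347/22 = 12123/11.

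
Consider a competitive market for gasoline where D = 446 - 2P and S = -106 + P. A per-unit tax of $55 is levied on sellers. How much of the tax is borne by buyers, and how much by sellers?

Buyers bear 55/3, sellers bear 110/3

Pre-tax equilibrium: P* = 184, Q* = 78.
Tax on sellers shifts supply to S = -106 + 1(P − 55) = -161 + P.
446 - 2P = -161 + P gives buyer price Pb = 607/3; sellers receive Ps = 607/3 − 55 = 442/3.
New quantity: Q = 446 − 2(607/3) = 124/3.
Buyer burden = 607/3 − 184 = 55/3; seller burden = 184 − 442/3 = 110/3.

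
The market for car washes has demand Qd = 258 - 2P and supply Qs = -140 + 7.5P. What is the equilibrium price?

P* = 796/19

Set Qd = Qs: 258 - 2P = -140 + 7.5P.
398 = 9.5P, so P* = 796/19.
Q* = 258 − 2(796/19) = 3310/19.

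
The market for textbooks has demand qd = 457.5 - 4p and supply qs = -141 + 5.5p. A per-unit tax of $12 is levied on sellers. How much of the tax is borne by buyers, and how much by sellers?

Buyers bear 132/19, sellers bear 96/19

Pre-tax equilibrium: p* = 63, q* = 205.5.
Tax on sellers shifts supply to qs = -141 + 5.5(p − 12) = -207 + 5.5p.
457.5 - 4p = -207 + 5.5p gives buyer price pb = 1329/19; sellers receive ps = 1329/19 − 12 = 1101/19.
New quantity: q = 457.5 − 4(1329/19) = 6753/38.
Buyer burden = 1329/19 − 63 = 132/19; seller burden = 63 − 1101/19 = 96/19.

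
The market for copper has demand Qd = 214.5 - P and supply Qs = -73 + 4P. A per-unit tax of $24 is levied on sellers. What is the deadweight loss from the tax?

Pre-tax equilibrium: P* = 57.5, Q* = 157.
Tax on sellers shifts supply to Qs = -73 + 4(P − 24) = -169 + 4P.
214.5 - P = -169 + 4P gives buyer price Pb = 76.7; sellers receive Ps = 76.7 − 24 = 52.7.
New quantity: Q = 214.5 − 1(76.7) = 137.8.
DWL = ½ × 24 × (157 − 137.8) = 230.4.

Deadweight loss = 230.4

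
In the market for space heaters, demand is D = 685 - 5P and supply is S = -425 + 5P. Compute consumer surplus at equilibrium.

Equilibrium: 685 - 5P = -425 + 5P gives P* = 111, Q* = 130.
Demand choke price (D = 0): P = 137.
CS = ½(137 − 111)(130) = 1690.

Consumer surplus = 1690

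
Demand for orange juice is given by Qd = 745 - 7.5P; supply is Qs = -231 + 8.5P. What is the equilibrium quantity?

Set Qd = Qs: 745 - 7.5P = -231 + 8.5P.
976 = 16P, so P* = 61.
Q* = 745 − 7.5(61) = 287.5.

Q* = 287.5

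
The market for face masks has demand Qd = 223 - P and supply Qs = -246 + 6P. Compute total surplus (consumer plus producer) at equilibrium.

Total surplus = 14196

Equilibrium: 223 - P = -246 + 6P gives P* = 67, Q* = 156.
Demand choke price: P = 223; supply starts at P = 41.
CS = ½(223 − 67)(156) = 12168; PS = ½(67 − 41)(156) = 2028.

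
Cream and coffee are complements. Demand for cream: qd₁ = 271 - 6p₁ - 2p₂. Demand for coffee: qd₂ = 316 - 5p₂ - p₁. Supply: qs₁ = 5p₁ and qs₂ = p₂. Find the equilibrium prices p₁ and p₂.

p₁ = 15.53125, p₂ = 50.078125

Market 1: 271 - 6p₁ - 2p₂ = 5p₁ → 11p₁ + 2p₂ = 271.
Market 2: 6p₂ + p₁ = 316.
Eliminating p₂: 6×(1) − 2×(2) gives 64p₁ = 994, so p₁ = 15.53125.
Back-substitute into (2): p₂ = (316 − 1×15.53125) / 6 = 50.078125.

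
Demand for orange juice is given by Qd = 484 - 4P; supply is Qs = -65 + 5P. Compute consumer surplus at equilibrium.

Equilibrium: 484 - 4P = -65 + 5P gives P* = 61, Q* = 240.
Demand choke price (Qd = 0): P = 121.
CS = ½(121 − 61)(240) = 7200.

Consumer surplus = 7200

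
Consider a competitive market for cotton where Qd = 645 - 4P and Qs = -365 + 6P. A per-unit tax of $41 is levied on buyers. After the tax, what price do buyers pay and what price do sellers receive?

Buyers pay $125.6, sellers receive $84.6

Pre-tax equilibrium: P* = 101, Q* = 241.
Tax on buyers shifts demand to Qd = 645 − 4(P + 41) = 481 - 4P.
481 - 4P = -365 + 6P gives seller price Ps = 84.6; buyers pay Pb = 84.6 + 41 = 125.6.
New quantity: Q = 645 − 4(125.6) = 142.6.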